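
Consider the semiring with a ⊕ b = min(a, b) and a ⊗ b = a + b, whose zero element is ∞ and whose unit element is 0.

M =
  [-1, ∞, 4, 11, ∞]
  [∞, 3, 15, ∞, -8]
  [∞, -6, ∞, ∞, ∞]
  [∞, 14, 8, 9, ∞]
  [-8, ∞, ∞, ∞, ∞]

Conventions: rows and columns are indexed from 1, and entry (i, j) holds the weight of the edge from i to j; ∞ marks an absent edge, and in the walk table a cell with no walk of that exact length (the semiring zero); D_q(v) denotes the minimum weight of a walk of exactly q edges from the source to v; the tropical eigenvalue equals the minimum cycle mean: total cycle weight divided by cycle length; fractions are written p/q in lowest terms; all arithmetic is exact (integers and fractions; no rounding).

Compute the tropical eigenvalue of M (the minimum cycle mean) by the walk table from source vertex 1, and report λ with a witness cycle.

q=0: [0, ∞, ∞, ∞, ∞]
q=1: [-1, ∞, 4, 11, ∞]
q=2: [-2, -2, 3, 10, ∞]
q=3: [-3, -3, 2, 9, -10]
q=4: [-18, -4, 1, 8, -11]
q=5: [-19, -5, -14, -7, -12]
Optimal cycle mean attained by: cycle 1->3->2->5->1, total 4 + (-6) + (-8) + (-8), length 4.
Answer: λ = -9/2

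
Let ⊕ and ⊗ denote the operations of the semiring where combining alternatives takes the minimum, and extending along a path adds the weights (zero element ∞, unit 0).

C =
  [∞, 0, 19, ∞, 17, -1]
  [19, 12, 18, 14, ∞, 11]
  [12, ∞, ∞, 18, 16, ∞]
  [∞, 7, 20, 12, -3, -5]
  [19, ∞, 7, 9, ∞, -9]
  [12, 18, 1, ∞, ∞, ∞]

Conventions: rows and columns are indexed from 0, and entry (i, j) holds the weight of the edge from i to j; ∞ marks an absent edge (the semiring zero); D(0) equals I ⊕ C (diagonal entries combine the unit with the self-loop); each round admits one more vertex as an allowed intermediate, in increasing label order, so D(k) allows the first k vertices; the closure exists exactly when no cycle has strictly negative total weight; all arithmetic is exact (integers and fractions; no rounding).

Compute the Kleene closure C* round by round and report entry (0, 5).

D(0):
  [0, 0, 19, ∞, 17, -1]
  [19, 0, 18, 14, ∞, 11]
  [12, ∞, 0, 18, 16, ∞]
  [∞, 7, 20, 0, -3, -5]
  [19, ∞, 7, 9, 0, -9]
  [12, 18, 1, ∞, ∞, 0]
D(1):
  [0, 0, 19, ∞, 17, -1]
  [19, 0, 18, 14, 36, 11]
  [12, 12, 0, 18, 16, 11]
  [∞, 7, 20, 0, -3, -5]
  [19, 19, 7, 9, 0, -9]
  [12, 12, 1, ∞, 29, 0]
D(2):
  [0, 0, 18, 14, 17, -1]
  [19, 0, 18, 14, 36, 11]
  [12, 12, 0, 18, 16, 11]
  [26, 7, 20, 0, -3, -5]
  [19, 19, 7, 9, 0, -9]
  [12, 12, 1, 26, 29, 0]
D(3):
  [0, 0, 18, 14, 17, -1]
  [19, 0, 18, 14, 34, 11]
  [12, 12, 0, 18, 16, 11]
  [26, 7, 20, 0, -3, -5]
  [19, 19, 7, 9, 0, -9]
  [12, 12, 1, 19, 17, 0]
D(4):
  [0, 0, 18, 14, 11, -1]
  [19, 0, 18, 14, 11, 9]
  [12, 12, 0, 18, 15, 11]
  [26, 7, 20, 0, -3, -5]
  [19, 16, 7, 9, 0, -9]
  [12, 12, 1, 19, 16, 0]
D(5):
  [0, 0, 18, 14, 11, -1]
  [19, 0, 18, 14, 11, 2]
  [12, 12, 0, 18, 15, 6]
  [16, 7, 4, 0, -3, -12]
  [19, 16, 7, 9, 0, -9]
  [12, 12, 1, 19, 16, 0]
D(6):
  [0, 0, 0, 14, 11, -1]
  [14, 0, 3, 14, 11, 2]
  [12, 12, 0, 18, 15, 6]
  [0, 0, -11, 0, -3, -12]
  [3, 3, -8, 9, 0, -9]
  [12, 12, 1, 19, 16, 0]
Answer: C*[0][5] = -1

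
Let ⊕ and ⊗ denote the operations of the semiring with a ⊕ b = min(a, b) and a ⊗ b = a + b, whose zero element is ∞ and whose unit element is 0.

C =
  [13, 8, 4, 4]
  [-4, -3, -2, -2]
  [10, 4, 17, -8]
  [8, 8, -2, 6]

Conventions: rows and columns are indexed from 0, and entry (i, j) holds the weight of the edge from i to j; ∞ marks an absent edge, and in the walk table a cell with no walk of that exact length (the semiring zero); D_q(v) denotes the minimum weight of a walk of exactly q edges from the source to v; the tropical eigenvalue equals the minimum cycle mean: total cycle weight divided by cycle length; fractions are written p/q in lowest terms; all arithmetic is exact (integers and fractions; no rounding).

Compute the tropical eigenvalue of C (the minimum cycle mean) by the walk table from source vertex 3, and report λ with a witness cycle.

q=0: [∞, ∞, ∞, 0]
q=1: [8, 8, -2, 6]
q=2: [4, 2, 4, -10]
q=3: [-2, -2, -12, -4]
q=4: [-6, -8, -6, -20]
Optimal cycle mean attained by: cycle 2->3->2, total (-8) + (-2), length 2.
Answer: λ = -5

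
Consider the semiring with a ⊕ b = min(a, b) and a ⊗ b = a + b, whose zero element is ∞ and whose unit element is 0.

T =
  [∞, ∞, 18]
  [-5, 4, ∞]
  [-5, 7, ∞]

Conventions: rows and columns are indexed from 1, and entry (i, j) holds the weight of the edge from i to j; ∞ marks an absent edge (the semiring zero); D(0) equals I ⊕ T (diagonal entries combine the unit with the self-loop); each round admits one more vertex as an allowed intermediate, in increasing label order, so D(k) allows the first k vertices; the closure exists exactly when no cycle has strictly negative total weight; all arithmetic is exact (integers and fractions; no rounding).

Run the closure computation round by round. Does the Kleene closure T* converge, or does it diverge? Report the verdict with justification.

D(0):
  [0, ∞, 18]
  [-5, 0, ∞]
  [-5, 7, 0]
D(1):
  [0, ∞, 18]
  [-5, 0, 13]
  [-5, 7, 0]
D(2):
  [0, ∞, 18]
  [-5, 0, 13]
  [-5, 7, 0]
D(3):
  [0, 25, 18]
  [-5, 0, 13]
  [-5, 7, 0]
Key observation: every diagonal entry stays at the unit through all rounds, so no improving cycle exists.
Answer: CONVERGES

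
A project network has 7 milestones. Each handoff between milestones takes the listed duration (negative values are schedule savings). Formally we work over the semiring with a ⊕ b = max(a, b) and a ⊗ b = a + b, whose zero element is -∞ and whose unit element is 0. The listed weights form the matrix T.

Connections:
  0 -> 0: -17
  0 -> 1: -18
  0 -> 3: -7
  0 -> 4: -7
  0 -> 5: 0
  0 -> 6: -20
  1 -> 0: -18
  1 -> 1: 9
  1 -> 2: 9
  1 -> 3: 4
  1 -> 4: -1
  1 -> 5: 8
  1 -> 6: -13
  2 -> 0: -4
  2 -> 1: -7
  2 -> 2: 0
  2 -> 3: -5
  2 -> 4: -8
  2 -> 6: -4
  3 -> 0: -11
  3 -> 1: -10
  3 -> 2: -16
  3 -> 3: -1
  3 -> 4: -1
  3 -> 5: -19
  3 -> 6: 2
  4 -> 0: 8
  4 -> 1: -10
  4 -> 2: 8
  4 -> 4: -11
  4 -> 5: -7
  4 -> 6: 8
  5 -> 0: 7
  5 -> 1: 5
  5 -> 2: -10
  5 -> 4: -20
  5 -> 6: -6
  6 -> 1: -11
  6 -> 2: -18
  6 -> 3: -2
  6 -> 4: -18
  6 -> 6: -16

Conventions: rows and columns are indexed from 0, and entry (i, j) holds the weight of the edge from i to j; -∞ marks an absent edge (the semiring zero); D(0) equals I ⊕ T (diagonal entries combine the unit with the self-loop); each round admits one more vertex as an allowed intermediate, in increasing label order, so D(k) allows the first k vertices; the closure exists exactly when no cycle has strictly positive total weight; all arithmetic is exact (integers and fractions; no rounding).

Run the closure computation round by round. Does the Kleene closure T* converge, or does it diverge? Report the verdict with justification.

Detection: at round 0, diagonal entry (1, 1) turns strictly positive.
Key observation: the cycle 1->1 has total weight 9, which is strictly positive.
Answer: DIVERGES — positive cycle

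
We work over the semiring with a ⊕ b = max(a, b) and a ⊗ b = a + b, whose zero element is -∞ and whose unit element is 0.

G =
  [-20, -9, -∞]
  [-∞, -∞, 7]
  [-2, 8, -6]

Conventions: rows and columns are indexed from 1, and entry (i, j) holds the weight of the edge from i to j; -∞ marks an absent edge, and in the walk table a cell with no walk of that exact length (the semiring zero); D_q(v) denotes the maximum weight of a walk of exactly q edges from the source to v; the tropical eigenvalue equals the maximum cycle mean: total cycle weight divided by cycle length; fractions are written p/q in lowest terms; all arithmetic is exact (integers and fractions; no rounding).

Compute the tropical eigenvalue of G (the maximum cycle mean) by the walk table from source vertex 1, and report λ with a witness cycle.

q=0: [0, -∞, -∞]
q=1: [-20, -9, -∞]
q=2: [-40, -29, -2]
q=3: [-4, 6, -8]
Optimal cycle mean attained by: cycle 2->3->2, total 7 + 8, length 2.
Answer: λ = 15/2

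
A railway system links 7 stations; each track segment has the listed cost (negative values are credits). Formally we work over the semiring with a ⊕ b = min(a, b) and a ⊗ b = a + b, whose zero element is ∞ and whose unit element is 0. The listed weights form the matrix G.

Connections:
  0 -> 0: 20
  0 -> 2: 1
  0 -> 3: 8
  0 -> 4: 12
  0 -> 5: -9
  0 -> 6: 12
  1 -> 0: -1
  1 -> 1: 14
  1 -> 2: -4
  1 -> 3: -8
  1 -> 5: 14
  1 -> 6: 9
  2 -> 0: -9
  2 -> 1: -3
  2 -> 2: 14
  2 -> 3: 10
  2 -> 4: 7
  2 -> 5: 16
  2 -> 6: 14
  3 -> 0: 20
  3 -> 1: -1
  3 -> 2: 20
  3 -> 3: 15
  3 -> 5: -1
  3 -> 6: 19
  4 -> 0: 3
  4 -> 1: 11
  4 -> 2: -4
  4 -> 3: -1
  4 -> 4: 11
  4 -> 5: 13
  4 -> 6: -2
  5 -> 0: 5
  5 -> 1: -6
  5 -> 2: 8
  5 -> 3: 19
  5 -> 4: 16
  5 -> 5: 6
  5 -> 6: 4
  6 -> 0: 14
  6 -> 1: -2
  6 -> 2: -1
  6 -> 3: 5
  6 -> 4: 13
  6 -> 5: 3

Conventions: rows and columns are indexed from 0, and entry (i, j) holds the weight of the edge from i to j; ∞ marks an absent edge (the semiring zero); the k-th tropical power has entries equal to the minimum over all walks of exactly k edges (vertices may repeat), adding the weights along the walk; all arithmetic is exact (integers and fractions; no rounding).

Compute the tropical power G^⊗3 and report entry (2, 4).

G^⊗2:
  [-8, -15, -1, 10, 7, -3, -5]
  [-13, -9, 0, 6, 3, -10, 10]
  [-4, 9, -8, -11, 3, -18, 3]
  [-2, -7, -5, -9, 15, 5, 3]
  [-13, -7, -3, 3, 3, -6, 9]
  [-7, 0, -10, -14, 15, -4, 3]
  [-10, -4, -6, -10, 6, 4, 7]
G^⊗3:
  [-16, -9, -19, -23, 4, -17, -6]
  [-10, -16, -13, -17, -1, -22, -6]
  [-17, -24, -10, 1, -2, -13, -14]
  [-14, -10, -11, -15, 2, -11, 2]
  [-12, -12, -12, -15, -1, -22, -2]
  [-19, -15, -6, -8, -3, -16, 0]
  [-15, -11, -9, -12, 1, -19, 2]
Key observation: the optimum is the walk 2->0->5->4, with weight (-9) + (-9) + 16 = -2.
Optimal value attained by: walk 2->0->5->4.
Answer: (G^⊗3)[2][4] = -2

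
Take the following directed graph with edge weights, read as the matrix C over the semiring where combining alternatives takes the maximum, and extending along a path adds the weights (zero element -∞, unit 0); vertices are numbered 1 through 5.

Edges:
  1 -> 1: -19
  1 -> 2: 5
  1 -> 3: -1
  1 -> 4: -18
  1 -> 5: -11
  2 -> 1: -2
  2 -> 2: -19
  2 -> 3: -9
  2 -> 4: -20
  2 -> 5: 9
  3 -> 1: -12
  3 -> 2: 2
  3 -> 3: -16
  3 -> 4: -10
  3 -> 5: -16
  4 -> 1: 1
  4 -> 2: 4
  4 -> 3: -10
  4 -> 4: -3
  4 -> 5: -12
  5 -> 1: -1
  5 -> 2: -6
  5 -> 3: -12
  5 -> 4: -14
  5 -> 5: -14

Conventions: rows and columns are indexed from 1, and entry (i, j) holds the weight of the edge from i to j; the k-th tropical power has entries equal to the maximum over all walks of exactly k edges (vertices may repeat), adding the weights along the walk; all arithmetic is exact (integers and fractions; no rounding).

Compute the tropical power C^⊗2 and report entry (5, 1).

C^⊗2:
  [3, 1, -4, -11, 14]
  [8, 3, -3, -5, -5]
  [0, -6, -7, -13, 11]
  [2, 6, 0, -6, 13]
  [-8, 4, -2, -17, 3]
Key observation: the optimum is the walk 5->2->1, with weight (-6) + (-2) = -8.
Optimal value attained by: walk 5->2->1.
Answer: (C^⊗2)[5][1] = -8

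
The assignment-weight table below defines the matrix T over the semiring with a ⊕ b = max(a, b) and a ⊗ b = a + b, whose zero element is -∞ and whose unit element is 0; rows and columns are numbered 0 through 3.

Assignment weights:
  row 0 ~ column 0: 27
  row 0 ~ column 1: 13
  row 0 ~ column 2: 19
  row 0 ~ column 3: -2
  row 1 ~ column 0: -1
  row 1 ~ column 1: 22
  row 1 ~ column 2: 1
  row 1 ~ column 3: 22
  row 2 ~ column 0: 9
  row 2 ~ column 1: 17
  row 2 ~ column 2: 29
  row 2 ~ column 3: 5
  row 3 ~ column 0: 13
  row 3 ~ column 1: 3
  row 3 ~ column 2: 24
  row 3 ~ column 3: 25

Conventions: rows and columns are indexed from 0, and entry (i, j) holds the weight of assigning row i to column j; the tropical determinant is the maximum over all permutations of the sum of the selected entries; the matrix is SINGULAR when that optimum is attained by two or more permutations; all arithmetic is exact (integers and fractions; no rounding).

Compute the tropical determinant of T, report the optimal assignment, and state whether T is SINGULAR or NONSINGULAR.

σ = (0, 1, 2, 3): 27 + 22 + 29 + 25 = 103
σ = (0, 1, 3, 2): 27 + 22 + 5 + 24 = 78
σ = (0, 2, 1, 3): 27 + 1 + 17 + 25 = 70
σ = (0, 2, 3, 1): 27 + 1 + 5 + 3 = 36
σ = (0, 3, 1, 2): 27 + 22 + 17 + 24 = 90
σ = (0, 3, 2, 1): 27 + 22 + 29 + 3 = 81
σ = (1, 0, 2, 3): 13 + (-1) + 29 + 25 = 66
σ = (1, 0, 3, 2): 13 + (-1) + 5 + 24 = 41
σ = (1, 2, 0, 3): 13 + 1 + 9 + 25 = 48
σ = (1, 2, 3, 0): 13 + 1 + 5 + 13 = 32
σ = (1, 3, 0, 2): 13 + 22 + 9 + 24 = 68
σ = (1, 3, 2, 0): 13 + 22 + 29 + 13 = 77
σ = (2, 0, 1, 3): 19 + (-1) + 17 + 25 = 60
σ = (2, 0, 3, 1): 19 + (-1) + 5 + 3 = 26
σ = (2, 1, 0, 3): 19 + 22 + 9 + 25 = 75
σ = (2, 1, 3, 0): 19 + 22 + 5 + 13 = 59
σ = (2, 3, 0, 1): 19 + 22 + 9 + 3 = 53
σ = (2, 3, 1, 0): 19 + 22 + 17 + 13 = 71
σ = (3, 0, 1, 2): (-2) + (-1) + 17 + 24 = 38
σ = (3, 0, 2, 1): (-2) + (-1) + 29 + 3 = 29
σ = (3, 1, 0, 2): (-2) + 22 + 9 + 24 = 53
σ = (3, 1, 2, 0): (-2) + 22 + 29 + 13 = 62
σ = (3, 2, 0, 1): (-2) + 1 + 9 + 3 = 11
σ = (3, 2, 1, 0): (-2) + 1 + 17 + 13 = 29
Optimal value attained by: σ = (0, 1, 2, 3).
Answer: det⊕(T) = 103; verdict: NONSINGULAR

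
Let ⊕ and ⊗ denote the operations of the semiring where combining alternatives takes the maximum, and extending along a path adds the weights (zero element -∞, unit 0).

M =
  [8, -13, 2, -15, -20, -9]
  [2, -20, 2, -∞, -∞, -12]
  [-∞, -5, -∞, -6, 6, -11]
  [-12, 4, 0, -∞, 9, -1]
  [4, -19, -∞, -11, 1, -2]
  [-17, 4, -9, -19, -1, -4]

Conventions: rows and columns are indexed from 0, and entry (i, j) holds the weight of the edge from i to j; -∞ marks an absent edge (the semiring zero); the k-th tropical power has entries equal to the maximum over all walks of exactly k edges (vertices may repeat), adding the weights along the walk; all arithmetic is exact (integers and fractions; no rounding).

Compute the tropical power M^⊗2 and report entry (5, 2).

M^⊗2:
  [16, -3, 10, -4, 8, -1]
  [10, -3, 4, -4, 8, -7]
  [10, -2, -3, -5, 7, 4]
  [13, 3, 6, -2, 10, 7]
  [12, 2, 6, -10, 2, -1]
  [6, 0, 6, -12, 0, -3]
Key observation: the optimum is the walk 5->1->2, with weight 4 + 2 = 6.
Optimal value attained by: walk 5->1->2.
Answer: (M^⊗2)[5][2] = 6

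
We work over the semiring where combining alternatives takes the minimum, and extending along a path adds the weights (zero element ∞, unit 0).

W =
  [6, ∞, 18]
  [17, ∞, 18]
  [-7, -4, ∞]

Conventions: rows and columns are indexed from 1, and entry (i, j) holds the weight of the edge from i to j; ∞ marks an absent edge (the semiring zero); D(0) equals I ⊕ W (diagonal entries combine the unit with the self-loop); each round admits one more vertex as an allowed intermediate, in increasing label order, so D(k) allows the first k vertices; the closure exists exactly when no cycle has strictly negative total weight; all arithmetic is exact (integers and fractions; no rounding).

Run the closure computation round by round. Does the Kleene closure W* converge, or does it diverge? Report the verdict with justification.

D(0):
  [0, ∞, 18]
  [17, 0, 18]
  [-7, -4, 0]
D(1):
  [0, ∞, 18]
  [17, 0, 18]
  [-7, -4, 0]
D(2):
  [0, ∞, 18]
  [17, 0, 18]
  [-7, -4, 0]
D(3):
  [0, 14, 18]
  [11, 0, 18]
  [-7, -4, 0]
Key observation: every diagonal entry stays at the unit through all rounds, so no improving cycle exists.
Answer: CONVERGES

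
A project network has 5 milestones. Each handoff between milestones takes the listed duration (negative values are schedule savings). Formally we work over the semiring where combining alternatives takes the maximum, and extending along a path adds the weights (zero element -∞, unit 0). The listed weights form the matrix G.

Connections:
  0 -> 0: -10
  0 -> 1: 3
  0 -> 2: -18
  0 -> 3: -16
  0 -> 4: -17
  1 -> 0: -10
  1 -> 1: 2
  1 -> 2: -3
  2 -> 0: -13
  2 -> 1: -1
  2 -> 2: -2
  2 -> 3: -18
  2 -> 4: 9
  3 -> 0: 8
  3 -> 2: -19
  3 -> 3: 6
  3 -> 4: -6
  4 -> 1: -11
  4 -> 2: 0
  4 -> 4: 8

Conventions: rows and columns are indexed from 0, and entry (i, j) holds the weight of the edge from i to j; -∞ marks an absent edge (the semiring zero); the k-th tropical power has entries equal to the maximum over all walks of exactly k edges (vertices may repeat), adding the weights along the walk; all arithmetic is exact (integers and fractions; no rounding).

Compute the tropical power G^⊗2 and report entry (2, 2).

G^⊗2:
  [-7, 5, 0, -10, -9]
  [-8, 4, -1, -21, 6]
  [-10, 1, 9, -12, 17]
  [14, 11, -6, 12, 2]
  [-13, -1, 8, -18, 16]
Key observation: the optimum is the walk 2->4->2, with weight 9 + 0 = 9.
Optimal value attained by: walk 2->4->2.
Answer: (G^⊗2)[2][2] = 9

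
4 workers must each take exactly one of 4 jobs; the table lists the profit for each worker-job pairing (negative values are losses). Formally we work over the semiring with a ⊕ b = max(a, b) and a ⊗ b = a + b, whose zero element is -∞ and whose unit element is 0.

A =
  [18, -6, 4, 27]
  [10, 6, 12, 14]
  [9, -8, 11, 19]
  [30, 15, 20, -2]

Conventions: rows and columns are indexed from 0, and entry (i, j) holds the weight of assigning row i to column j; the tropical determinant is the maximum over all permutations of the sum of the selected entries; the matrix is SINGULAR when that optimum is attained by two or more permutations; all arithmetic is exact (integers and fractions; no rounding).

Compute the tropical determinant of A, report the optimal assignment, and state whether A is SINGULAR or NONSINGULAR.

σ = (0, 1, 2, 3): 18 + 6 + 11 + (-2) = 33
σ = (0, 1, 3, 2): 18 + 6 + 19 + 20 = 63
σ = (0, 2, 1, 3): 18 + 12 + (-8) + (-2) = 20
σ = (0, 2, 3, 1): 18 + 12 + 19 + 15 = 64
σ = (0, 3, 1, 2): 18 + 14 + (-8) + 20 = 44
σ = (0, 3, 2, 1): 18 + 14 + 11 + 15 = 58
σ = (1, 0, 2, 3): (-6) + 10 + 11 + (-2) = 13
σ = (1, 0, 3, 2): (-6) + 10 + 19 + 20 = 43
σ = (1, 2, 0, 3): (-6) + 12 + 9 + (-2) = 13
σ = (1, 2, 3, 0): (-6) + 12 + 19 + 30 = 55
σ = (1, 3, 0, 2): (-6) + 14 + 9 + 20 = 37
σ = (1, 3, 2, 0): (-6) + 14 + 11 + 30 = 49
σ = (2, 0, 1, 3): 4 + 10 + (-8) + (-2) = 4
σ = (2, 0, 3, 1): 4 + 10 + 19 + 15 = 48
σ = (2, 1, 0, 3): 4 + 6 + 9 + (-2) = 17
σ = (2, 1, 3, 0): 4 + 6 + 19 + 30 = 59
σ = (2, 3, 0, 1): 4 + 14 + 9 + 15 = 42
σ = (2, 3, 1, 0): 4 + 14 + (-8) + 30 = 40
σ = (3, 0, 1, 2): 27 + 10 + (-8) + 20 = 49
σ = (3, 0, 2, 1): 27 + 10 + 11 + 15 = 63
σ = (3, 1, 0, 2): 27 + 6 + 9 + 20 = 62
σ = (3, 1, 2, 0): 27 + 6 + 11 + 30 = 74
σ = (3, 2, 0, 1): 27 + 12 + 9 + 15 = 63
σ = (3, 2, 1, 0): 27 + 12 + (-8) + 30 = 61
Optimal value attained by: σ = (3, 1, 2, 0).
Answer: det⊕(A) = 74; verdict: NONSINGULAR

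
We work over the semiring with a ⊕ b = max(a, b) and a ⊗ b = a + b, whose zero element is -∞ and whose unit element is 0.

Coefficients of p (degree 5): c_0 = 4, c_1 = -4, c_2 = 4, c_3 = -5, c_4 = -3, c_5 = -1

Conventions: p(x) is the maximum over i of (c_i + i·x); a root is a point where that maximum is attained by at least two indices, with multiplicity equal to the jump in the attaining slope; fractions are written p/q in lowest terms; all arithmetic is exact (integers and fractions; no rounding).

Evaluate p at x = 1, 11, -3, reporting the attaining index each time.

p(1) = max(4+0·1=4, -4+1·1=-3, 4+2·1=6, -5+3·1=-2, -3+4·1=1, -1+5·1=4) = 6 (attained by i=2)
p(11) = max(4+0·11=4, -4+1·11=7, 4+2·11=26, -5+3·11=28, -3+4·11=41, -1+5·11=54) = 54 (attained by i=5)
p(-3) = max(4+0·(-3)=4, -4+1·(-3)=-7, 4+2·(-3)=-2, -5+3·(-3)=-14, -3+4·(-3)=-15, -1+5·(-3)=-16) = 4 (attained by i=0)
Answer: p(1) = 6; p(11) = 54; p(-3) = 4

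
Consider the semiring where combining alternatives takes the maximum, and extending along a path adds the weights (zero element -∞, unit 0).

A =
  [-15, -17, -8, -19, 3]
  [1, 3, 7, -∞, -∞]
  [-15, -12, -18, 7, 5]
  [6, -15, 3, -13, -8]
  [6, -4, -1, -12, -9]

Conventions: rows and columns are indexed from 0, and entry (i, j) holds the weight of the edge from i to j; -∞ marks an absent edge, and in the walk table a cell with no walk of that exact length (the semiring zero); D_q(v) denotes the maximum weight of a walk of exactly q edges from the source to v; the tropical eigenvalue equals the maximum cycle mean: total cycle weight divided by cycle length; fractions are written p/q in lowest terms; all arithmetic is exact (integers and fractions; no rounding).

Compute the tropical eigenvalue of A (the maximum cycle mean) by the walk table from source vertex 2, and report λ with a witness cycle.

q=0: [-∞, -∞, 0, -∞, -∞]
q=1: [-15, -12, -18, 7, 5]
q=2: [13, 1, 10, -6, -1]
q=3: [5, 4, 8, 17, 16]
q=4: [23, 12, 20, 15, 13]
q=5: [21, 15, 19, 27, 26]
Optimal cycle mean attained by: cycle 2->3->2, total 7 + 3, length 2.
Answer: λ = 5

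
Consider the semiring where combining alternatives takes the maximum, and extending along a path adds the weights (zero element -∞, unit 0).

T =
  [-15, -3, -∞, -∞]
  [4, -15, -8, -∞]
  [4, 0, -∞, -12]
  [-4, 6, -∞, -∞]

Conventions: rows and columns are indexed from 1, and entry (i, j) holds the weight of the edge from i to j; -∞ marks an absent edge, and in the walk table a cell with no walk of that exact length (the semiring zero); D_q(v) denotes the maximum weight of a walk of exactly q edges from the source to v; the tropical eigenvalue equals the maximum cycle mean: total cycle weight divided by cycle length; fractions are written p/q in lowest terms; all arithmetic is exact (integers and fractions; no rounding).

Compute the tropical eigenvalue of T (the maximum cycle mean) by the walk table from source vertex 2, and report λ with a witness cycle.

q=0: [-∞, 0, -∞, -∞]
q=1: [4, -15, -8, -∞]
q=2: [-4, 1, -23, -20]
q=3: [5, -7, -7, -35]
q=4: [-3, 2, -15, -19]
Optimal cycle mean attained by: cycle 1->2->1, total (-3) + 4, length 2.
Answer: λ = 1/2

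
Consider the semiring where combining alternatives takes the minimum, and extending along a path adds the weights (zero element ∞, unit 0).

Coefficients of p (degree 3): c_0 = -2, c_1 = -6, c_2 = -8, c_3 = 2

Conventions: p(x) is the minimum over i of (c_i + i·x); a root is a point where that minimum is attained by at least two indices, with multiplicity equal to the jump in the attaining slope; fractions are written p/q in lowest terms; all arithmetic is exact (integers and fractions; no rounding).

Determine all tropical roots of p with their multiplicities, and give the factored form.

hull edge (i=0, c=-2) to (i=1, c=-6): slope -4, span 1
hull edge (i=1, c=-6) to (i=2, c=-8): slope -2, span 1
hull edge (i=2, c=-8) to (i=3, c=2): slope 10, span 1
Factored form: p(x) = 2 ⊗ (x ⊕ (-10)) ⊗ (x ⊕ 2) ⊗ (x ⊕ 4)
Answer: roots = -10 (mult 1), 2 (mult 1), 4 (mult 1)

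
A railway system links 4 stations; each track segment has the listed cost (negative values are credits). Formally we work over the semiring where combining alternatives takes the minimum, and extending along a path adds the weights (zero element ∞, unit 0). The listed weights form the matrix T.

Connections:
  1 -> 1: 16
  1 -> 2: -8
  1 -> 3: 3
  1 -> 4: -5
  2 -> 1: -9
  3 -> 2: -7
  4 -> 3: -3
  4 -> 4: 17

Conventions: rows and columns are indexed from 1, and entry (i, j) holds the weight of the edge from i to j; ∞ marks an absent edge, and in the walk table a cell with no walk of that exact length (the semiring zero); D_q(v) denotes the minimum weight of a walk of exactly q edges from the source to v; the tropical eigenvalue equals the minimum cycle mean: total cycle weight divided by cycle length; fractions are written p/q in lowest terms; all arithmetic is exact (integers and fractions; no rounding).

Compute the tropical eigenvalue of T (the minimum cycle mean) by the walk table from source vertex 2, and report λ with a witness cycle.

q=0: [∞, 0, ∞, ∞]
q=1: [-9, ∞, ∞, ∞]
q=2: [7, -17, -6, -14]
q=3: [-26, -13, -17, 2]
q=4: [-22, -34, -23, -31]
Optimal cycle mean attained by: cycle 1->2->1, total (-8) + (-9), length 2.
Answer: λ = -17/2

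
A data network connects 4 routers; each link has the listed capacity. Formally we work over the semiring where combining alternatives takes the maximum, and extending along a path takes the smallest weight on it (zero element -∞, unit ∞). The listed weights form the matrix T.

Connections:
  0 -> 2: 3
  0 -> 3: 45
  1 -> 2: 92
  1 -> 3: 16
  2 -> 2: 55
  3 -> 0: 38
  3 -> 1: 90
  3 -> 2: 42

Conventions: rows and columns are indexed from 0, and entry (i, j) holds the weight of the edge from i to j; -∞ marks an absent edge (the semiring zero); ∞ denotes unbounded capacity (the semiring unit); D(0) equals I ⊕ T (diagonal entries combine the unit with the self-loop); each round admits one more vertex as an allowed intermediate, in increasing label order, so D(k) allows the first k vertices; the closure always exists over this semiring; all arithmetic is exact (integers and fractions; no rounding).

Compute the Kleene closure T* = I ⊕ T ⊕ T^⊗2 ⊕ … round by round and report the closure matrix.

D(0):
  [∞, -∞, 3, 45]
  [-∞, ∞, 92, 16]
  [-∞, -∞, ∞, -∞]
  [38, 90, 42, ∞]
D(1):
  [∞, -∞, 3, 45]
  [-∞, ∞, 92, 16]
  [-∞, -∞, ∞, -∞]
  [38, 90, 42, ∞]
D(2):
  [∞, -∞, 3, 45]
  [-∞, ∞, 92, 16]
  [-∞, -∞, ∞, -∞]
  [38, 90, 90, ∞]
D(3):
  [∞, -∞, 3, 45]
  [-∞, ∞, 92, 16]
  [-∞, -∞, ∞, -∞]
  [38, 90, 90, ∞]
D(4):
  [∞, 45, 45, 45]
  [16, ∞, 92, 16]
  [-∞, -∞, ∞, -∞]
  [38, 90, 90, ∞]
Answer: T* = [[∞, 45, 45, 45], [16, ∞, 92, 16], [-∞, -∞, ∞, -∞], [38, 90, 90, ∞]]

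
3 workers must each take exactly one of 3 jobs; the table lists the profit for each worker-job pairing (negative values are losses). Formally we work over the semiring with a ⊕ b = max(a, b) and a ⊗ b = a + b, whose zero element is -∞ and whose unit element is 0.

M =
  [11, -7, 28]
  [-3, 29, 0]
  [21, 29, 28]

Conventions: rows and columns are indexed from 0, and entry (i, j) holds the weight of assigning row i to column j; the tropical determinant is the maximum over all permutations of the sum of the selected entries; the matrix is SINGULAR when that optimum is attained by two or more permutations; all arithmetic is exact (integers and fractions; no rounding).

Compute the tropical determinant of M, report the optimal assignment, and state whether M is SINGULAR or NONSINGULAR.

σ = (0, 1, 2): 11 + 29 + 28 = 68
σ = (0, 2, 1): 11 + 0 + 29 = 40
σ = (1, 0, 2): (-7) + (-3) + 28 = 18
σ = (1, 2, 0): (-7) + 0 + 21 = 14
σ = (2, 0, 1): 28 + (-3) + 29 = 54
σ = (2, 1, 0): 28 + 29 + 21 = 78
Optimal value attained by: σ = (2, 1, 0).
Answer: det⊕(M) = 78; verdict: NONSINGULAR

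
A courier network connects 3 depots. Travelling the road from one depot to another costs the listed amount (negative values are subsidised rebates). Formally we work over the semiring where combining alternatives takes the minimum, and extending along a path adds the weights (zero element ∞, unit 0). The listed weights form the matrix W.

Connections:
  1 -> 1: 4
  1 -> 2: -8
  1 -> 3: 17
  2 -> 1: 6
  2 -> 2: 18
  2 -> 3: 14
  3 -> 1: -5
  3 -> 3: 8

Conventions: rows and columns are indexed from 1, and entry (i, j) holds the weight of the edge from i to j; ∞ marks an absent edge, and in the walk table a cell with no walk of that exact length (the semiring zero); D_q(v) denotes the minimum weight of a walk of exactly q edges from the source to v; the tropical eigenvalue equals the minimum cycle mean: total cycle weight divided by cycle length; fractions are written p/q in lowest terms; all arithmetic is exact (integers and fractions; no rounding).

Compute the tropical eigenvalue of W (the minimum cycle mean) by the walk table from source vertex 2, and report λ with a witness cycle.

q=0: [∞, 0, ∞]
q=1: [6, 18, 14]
q=2: [9, -2, 22]
q=3: [4, 1, 12]
Optimal cycle mean attained by: cycle 1->2->1, total (-8) + 6, length 2.
Answer: λ = -1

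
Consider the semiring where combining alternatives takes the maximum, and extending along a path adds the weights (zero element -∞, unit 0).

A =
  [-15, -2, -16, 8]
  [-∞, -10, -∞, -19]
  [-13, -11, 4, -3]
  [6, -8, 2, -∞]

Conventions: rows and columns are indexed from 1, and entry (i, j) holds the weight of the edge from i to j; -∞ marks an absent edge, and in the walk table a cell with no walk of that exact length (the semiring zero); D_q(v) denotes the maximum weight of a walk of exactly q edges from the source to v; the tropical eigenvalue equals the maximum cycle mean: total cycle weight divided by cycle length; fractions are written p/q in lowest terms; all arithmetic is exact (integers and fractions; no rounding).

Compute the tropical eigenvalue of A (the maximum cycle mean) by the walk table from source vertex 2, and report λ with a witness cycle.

q=0: [-∞, 0, -∞, -∞]
q=1: [-∞, -10, -∞, -19]
q=2: [-13, -20, -17, -29]
q=3: [-23, -15, -13, -5]
q=4: [1, -13, -3, -15]
Optimal cycle mean attained by: cycle 1->4->1, total 8 + 6, length 2.
Answer: λ = 7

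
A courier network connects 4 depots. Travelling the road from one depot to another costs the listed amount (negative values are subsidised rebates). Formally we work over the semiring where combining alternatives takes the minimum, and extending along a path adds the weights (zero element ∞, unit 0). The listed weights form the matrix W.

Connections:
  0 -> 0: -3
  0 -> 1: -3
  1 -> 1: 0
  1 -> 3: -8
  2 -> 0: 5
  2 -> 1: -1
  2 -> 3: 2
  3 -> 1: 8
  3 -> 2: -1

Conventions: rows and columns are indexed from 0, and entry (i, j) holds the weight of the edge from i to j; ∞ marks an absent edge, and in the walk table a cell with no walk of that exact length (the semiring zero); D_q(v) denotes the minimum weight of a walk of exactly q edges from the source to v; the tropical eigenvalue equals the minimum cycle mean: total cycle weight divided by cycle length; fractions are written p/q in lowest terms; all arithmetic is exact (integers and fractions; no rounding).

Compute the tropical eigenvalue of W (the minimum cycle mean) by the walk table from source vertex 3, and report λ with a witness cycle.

q=0: [∞, ∞, ∞, 0]
q=1: [∞, 8, -1, ∞]
q=2: [4, -2, ∞, 0]
q=3: [1, -2, -1, -10]
q=4: [-2, -2, -11, -10]
Optimal cycle mean attained by: cycle 1->3->2->1, total (-8) + (-1) + (-1), length 3.
Answer: λ = -10/3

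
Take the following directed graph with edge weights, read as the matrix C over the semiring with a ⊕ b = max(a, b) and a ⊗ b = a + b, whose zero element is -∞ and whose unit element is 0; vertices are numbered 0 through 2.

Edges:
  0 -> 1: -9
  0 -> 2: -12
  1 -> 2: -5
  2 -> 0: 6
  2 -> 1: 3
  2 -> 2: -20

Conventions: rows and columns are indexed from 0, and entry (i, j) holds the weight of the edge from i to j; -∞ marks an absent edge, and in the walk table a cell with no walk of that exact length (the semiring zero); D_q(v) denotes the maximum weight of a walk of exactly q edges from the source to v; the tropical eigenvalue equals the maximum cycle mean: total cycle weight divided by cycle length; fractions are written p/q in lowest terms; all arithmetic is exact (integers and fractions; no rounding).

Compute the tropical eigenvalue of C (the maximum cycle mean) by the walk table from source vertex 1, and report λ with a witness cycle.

q=0: [-∞, 0, -∞]
q=1: [-∞, -∞, -5]
q=2: [1, -2, -25]
q=3: [-19, -8, -7]
Optimal cycle mean attained by: cycle 1->2->1, total (-5) + 3, length 2.
Answer: λ = -1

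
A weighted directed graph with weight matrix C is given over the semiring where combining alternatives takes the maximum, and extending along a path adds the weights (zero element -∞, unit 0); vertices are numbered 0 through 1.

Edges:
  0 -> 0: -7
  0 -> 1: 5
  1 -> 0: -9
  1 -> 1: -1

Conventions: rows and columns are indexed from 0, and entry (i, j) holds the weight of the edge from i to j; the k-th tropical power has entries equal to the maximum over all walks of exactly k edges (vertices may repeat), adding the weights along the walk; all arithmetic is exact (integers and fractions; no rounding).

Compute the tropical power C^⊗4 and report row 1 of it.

C^⊗2:
  [-4, 4]
  [-10, -2]
C^⊗3:
  [-5, 3]
  [-11, -3]
C^⊗4:
  [-6, 2]
  [-12, -4]
Answer: row 1 of C^⊗4 = [-12, -4]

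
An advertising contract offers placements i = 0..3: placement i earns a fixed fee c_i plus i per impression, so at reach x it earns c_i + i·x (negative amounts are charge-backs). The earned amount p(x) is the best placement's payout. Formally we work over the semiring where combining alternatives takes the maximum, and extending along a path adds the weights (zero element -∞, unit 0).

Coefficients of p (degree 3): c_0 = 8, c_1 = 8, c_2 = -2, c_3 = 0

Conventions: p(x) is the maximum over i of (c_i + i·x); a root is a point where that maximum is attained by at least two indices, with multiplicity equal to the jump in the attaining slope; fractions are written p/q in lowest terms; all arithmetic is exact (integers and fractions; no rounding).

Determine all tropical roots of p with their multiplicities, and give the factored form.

hull edge (i=0, c=8) to (i=1, c=8): slope 0, span 1
hull edge (i=1, c=8) to (i=3, c=0): slope -4, span 2
Factored form: p(x) = 0 ⊗ (x ⊕ 0) ⊗ (x ⊕ 4) ⊗ (x ⊕ 4)
Answer: roots = 0 (mult 1), 4 (mult 2)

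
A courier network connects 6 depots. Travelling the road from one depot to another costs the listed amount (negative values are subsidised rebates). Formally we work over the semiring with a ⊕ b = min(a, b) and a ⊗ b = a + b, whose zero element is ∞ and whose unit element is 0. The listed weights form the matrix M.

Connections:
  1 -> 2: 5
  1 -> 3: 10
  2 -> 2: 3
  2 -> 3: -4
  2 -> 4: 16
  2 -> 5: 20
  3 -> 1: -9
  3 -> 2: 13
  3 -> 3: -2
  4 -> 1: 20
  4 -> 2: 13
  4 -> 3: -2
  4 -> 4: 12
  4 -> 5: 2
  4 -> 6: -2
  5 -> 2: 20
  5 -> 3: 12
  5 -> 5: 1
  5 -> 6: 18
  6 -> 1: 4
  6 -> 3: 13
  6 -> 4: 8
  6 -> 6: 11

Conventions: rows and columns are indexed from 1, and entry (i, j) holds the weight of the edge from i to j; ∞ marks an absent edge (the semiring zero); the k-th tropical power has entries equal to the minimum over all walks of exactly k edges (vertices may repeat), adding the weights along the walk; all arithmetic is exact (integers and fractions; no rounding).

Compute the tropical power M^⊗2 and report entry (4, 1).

M^⊗2:
  [1, 8, 1, 21, 25, ∞]
  [-13, 6, -6, 19, 18, 14]
  [-11, -4, -4, 29, 33, ∞]
  [-11, 11, -4, 6, 3, 9]
  [3, 21, 10, 26, 2, 19]
  [4, 9, 6, 19, 10, 6]
Key observation: the optimum is the walk 4->3->1, with weight (-2) + (-9) = -11.
Optimal value attained by: walk 4->3->1.
Answer: (M^⊗2)[4][1] = -11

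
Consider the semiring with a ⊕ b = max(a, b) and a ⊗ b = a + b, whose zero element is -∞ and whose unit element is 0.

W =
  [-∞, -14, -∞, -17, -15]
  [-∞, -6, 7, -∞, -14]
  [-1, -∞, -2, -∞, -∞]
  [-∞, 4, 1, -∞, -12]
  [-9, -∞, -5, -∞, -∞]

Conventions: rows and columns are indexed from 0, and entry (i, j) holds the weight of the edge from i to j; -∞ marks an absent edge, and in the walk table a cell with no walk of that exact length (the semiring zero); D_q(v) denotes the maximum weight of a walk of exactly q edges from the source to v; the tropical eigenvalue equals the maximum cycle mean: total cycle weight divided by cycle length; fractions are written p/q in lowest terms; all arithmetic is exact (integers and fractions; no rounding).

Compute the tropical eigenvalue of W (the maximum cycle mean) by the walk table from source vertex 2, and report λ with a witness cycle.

q=0: [-∞, -∞, 0, -∞, -∞]
q=1: [-1, -∞, -2, -∞, -∞]
q=2: [-3, -15, -4, -18, -16]
q=3: [-5, -14, -6, -20, -18]
q=4: [-7, -16, -7, -22, -20]
q=5: [-8, -18, -9, -24, -22]
Optimal cycle mean attained by: cycle 0->3->1->2->0, total (-17) + 4 + 7 + (-1), length 4.
Answer: λ = -7/4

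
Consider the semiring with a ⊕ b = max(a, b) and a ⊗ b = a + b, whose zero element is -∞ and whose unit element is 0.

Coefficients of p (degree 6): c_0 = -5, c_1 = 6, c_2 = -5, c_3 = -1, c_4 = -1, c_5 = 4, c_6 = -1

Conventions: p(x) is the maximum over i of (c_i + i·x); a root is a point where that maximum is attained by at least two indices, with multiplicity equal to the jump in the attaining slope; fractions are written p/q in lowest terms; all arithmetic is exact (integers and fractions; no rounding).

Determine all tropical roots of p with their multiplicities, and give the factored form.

hull edge (i=0, c=-5) to (i=1, c=6): slope 11, span 1
hull edge (i=1, c=6) to (i=5, c=4): slope -1/2, span 4
hull edge (i=5, c=4) to (i=6, c=-1): slope -5, span 1
Factored form: p(x) = -1 ⊗ (x ⊕ (-11)) ⊗ (x ⊕ 1/2) ⊗ (x ⊕ 1/2) ⊗ (x ⊕ 1/2) ⊗ (x ⊕ 1/2) ⊗ (x ⊕ 5)
Answer: roots = -11 (mult 1), 1/2 (mult 4), 5 (mult 1)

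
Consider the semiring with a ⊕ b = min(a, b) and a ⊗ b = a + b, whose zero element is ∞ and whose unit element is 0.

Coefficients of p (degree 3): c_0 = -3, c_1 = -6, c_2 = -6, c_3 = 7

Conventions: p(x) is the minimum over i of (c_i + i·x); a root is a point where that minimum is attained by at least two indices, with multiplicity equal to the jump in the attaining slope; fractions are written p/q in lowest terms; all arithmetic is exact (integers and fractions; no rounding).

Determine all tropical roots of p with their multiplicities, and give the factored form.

hull edge (i=0, c=-3) to (i=1, c=-6): slope -3, span 1
hull edge (i=1, c=-6) to (i=2, c=-6): slope 0, span 1
hull edge (i=2, c=-6) to (i=3, c=7): slope 13, span 1
Factored form: p(x) = 7 ⊗ (x ⊕ (-13)) ⊗ (x ⊕ 0) ⊗ (x ⊕ 3)
Answer: roots = -13 (mult 1), 0 (mult 1), 3 (mult 1)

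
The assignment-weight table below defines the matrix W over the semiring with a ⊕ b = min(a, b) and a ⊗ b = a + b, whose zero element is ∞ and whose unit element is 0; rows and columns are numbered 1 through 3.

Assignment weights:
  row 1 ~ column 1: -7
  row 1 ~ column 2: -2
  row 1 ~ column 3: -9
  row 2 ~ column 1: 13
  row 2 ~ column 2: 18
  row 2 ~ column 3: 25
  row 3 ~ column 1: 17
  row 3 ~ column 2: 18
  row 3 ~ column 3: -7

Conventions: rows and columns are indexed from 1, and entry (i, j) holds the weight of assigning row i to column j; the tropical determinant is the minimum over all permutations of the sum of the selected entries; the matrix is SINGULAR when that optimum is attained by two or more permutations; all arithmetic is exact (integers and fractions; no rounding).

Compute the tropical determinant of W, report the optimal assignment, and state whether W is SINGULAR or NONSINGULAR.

σ = (1, 2, 3): (-7) + 18 + (-7) = 4
σ = (1, 3, 2): (-7) + 25 + 18 = 36
σ = (2, 1, 3): (-2) + 13 + (-7) = 4
σ = (2, 3, 1): (-2) + 25 + 17 = 40
σ = (3, 1, 2): (-9) + 13 + 18 = 22
σ = (3, 2, 1): (-9) + 18 + 17 = 26
Optimal value attained by: σ = (1, 2, 3).
Answer: det⊕(W) = 4; verdict: SINGULAR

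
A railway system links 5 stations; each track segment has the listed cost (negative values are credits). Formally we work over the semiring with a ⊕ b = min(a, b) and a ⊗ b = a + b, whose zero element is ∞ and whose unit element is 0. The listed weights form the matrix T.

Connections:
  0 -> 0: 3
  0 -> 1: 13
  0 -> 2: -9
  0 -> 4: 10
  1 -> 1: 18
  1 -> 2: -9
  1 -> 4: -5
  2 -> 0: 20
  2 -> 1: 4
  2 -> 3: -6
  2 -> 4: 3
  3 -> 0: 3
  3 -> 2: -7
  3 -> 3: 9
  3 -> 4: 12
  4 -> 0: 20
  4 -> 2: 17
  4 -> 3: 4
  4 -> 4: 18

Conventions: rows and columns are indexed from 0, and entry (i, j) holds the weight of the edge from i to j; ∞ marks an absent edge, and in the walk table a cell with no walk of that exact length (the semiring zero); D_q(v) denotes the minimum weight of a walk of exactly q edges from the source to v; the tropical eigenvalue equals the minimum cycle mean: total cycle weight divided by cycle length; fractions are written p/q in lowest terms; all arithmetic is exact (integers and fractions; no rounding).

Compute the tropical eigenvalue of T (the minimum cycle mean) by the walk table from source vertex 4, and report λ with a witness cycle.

q=0: [∞, ∞, ∞, ∞, 0]
q=1: [20, ∞, 17, 4, 18]
q=2: [7, 21, -3, 11, 16]
q=3: [10, 1, -2, -9, 0]
q=4: [-6, 2, -16, -8, -4]
q=5: [-5, -12, -15, -22, -13]
Optimal cycle mean attained by: cycle 2->3->2, total (-6) + (-7), length 2.
Answer: λ = -13/2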